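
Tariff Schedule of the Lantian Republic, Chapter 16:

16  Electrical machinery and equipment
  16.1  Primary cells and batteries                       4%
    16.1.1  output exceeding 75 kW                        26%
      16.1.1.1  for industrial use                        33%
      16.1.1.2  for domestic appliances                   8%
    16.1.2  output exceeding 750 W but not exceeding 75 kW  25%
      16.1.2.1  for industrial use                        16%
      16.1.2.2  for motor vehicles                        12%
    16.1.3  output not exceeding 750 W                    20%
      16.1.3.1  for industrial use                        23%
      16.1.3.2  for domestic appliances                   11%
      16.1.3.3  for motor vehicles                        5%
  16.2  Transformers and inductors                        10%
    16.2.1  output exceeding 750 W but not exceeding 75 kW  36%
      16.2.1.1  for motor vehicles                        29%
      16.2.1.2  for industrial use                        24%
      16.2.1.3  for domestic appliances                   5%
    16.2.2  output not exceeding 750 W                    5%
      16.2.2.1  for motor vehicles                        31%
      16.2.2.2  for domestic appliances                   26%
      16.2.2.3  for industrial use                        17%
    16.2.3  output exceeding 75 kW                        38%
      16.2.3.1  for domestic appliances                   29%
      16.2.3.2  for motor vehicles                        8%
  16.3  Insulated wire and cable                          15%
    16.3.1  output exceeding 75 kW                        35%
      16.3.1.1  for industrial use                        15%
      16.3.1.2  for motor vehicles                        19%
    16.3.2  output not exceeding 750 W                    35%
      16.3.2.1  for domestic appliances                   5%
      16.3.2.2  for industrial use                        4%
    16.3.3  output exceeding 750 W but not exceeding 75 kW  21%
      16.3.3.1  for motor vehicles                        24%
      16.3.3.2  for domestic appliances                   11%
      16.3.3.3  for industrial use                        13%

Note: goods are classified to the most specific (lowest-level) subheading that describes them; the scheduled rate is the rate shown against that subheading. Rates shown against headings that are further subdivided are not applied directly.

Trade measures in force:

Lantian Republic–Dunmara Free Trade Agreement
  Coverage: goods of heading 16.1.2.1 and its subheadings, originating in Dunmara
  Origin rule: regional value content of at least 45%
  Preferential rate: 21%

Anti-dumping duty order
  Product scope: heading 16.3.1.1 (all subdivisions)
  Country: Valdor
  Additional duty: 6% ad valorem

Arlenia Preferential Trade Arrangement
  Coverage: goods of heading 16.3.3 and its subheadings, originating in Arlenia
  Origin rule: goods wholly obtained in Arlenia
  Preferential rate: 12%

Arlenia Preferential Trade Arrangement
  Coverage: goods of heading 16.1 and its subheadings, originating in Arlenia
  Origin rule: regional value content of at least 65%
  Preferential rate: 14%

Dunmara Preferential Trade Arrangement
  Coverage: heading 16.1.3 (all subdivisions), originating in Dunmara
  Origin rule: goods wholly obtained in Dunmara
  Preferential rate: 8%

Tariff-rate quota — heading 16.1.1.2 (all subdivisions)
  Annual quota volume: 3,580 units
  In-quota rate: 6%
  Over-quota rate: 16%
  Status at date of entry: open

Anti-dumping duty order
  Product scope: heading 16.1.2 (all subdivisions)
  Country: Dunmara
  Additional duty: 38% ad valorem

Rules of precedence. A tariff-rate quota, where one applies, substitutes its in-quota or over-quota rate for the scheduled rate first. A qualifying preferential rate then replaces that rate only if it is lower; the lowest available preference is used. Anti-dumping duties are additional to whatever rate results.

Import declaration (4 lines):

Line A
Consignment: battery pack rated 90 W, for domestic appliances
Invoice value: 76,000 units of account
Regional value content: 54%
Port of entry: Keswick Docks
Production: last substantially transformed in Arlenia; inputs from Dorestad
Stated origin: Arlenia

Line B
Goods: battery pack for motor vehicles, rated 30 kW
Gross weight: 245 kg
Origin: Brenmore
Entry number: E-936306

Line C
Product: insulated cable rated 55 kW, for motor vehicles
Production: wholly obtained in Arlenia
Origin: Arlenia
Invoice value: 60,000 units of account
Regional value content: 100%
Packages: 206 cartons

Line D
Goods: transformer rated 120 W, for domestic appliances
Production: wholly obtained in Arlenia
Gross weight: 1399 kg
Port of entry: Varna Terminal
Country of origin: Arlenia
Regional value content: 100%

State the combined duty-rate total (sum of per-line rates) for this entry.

61%

Line A: battery pack → 16.1; rated 90 W → 16.1.3; for domestic appliances → 16.1.3.2. Scheduled 11%. Arlenia agreement on 16.3.3: 16.1.3.2 not covered; Arlenia agreement on 16.1: RVC < 65%. → 11%.
Line B: battery pack → 16.1; rated 30 kW → 16.1.2; for motor vehicles → 16.1.2.2. Scheduled 12%. No special measure applies. → 12%.
Line C: insulated cable → 16.3; rated 55 kW → 16.3.3; for motor vehicles → 16.3.3.1. Scheduled 24%. Arlenia agreement on 16.3.3: wholly obtained → 12% available; Arlenia agreement on 16.1: 16.3.3.1 not covered; preferential 12%. → 12%.
Line D: transformer → 16.2; rated 120 W → 16.2.2; for domestic appliances → 16.2.2.2. Scheduled 26%. Arlenia agreement on 16.3.3: 16.2.2.2 not covered; Arlenia agreement on 16.1: 16.2.2.2 not covered. → 26%.
Sum: 11% + 12% + 12% + 26% = 61%.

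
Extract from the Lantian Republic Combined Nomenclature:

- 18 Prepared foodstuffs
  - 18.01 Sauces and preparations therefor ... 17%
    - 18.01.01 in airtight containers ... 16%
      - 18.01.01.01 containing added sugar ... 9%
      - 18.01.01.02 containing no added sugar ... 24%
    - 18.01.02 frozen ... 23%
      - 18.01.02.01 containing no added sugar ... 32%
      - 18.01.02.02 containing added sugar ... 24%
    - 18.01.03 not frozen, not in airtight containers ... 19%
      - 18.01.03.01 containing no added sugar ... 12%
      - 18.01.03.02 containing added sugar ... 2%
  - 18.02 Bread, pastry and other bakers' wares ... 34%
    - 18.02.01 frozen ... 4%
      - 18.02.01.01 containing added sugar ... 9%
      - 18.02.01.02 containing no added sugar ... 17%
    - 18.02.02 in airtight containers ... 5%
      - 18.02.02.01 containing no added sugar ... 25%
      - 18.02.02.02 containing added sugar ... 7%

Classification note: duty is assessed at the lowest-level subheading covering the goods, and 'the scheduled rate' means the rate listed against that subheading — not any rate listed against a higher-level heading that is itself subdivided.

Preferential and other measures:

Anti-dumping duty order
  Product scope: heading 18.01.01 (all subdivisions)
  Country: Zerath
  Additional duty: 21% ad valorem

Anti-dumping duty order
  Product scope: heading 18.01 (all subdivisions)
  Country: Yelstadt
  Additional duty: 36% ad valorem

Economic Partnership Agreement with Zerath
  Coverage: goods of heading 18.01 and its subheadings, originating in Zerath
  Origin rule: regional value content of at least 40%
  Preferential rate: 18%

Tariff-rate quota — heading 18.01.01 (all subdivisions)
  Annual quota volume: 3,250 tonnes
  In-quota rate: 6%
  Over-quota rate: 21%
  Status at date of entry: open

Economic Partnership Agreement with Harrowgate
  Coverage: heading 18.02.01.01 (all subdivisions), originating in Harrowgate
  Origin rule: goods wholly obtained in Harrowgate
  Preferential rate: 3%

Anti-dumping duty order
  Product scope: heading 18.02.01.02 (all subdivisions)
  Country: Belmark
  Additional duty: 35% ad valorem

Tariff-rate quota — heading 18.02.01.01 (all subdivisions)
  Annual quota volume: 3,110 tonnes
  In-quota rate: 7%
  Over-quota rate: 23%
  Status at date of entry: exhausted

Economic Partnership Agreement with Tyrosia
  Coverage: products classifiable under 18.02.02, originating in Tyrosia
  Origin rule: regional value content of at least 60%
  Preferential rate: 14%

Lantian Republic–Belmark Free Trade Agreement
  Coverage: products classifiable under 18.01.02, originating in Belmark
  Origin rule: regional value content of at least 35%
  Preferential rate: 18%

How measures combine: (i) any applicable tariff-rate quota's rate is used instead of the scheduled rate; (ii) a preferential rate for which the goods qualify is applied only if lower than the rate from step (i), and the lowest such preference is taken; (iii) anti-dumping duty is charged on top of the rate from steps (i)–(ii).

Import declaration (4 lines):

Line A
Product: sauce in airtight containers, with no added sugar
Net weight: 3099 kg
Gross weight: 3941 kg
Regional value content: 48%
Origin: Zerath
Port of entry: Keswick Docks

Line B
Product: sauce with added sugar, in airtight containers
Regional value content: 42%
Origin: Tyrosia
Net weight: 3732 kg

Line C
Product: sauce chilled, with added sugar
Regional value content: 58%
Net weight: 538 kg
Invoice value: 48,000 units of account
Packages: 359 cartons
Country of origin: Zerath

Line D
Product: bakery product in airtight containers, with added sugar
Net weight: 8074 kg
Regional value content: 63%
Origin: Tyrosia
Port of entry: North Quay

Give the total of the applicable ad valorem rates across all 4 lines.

Line A: sauce → 18.01; in airtight containers → 18.01.01; with no added sugar → 18.01.01.02. Scheduled 24%. quota on 18.01.01 open → in-quota 6%; Zerath agreement on 18.01: RVC ≥ 40% → 18% available; preference 18% not lower than 6% → no reduction; anti-dumping (Zerath, 18.01.01): +21%; total 6% + 21% = 27%. → 27%.
Line B: sauce → 18.01; in airtight containers → 18.01.01; with added sugar → 18.01.01.01. Scheduled 9%. quota on 18.01.01 open → in-quota 6%; Tyrosia agreement on 18.02.02: 18.01.01.01 not covered. → 6%.
Line C: sauce → 18.01; chilled → 18.01.03; with added sugar → 18.01.03.02. Scheduled 2%. Zerath agreement on 18.01: RVC ≥ 40% → 18% available; preference 18% not lower than 2% → no reduction. → 2%.
Line D: bakery product → 18.02; in airtight containers → 18.02.02; with added sugar → 18.02.02.02. Scheduled 7%. Tyrosia agreement on 18.02.02: RVC ≥ 60% → 14% available; preference 14% not lower than 7% → no reduction. → 7%.
Sum: 27% + 6% + 2% + 7% = 42%.

42%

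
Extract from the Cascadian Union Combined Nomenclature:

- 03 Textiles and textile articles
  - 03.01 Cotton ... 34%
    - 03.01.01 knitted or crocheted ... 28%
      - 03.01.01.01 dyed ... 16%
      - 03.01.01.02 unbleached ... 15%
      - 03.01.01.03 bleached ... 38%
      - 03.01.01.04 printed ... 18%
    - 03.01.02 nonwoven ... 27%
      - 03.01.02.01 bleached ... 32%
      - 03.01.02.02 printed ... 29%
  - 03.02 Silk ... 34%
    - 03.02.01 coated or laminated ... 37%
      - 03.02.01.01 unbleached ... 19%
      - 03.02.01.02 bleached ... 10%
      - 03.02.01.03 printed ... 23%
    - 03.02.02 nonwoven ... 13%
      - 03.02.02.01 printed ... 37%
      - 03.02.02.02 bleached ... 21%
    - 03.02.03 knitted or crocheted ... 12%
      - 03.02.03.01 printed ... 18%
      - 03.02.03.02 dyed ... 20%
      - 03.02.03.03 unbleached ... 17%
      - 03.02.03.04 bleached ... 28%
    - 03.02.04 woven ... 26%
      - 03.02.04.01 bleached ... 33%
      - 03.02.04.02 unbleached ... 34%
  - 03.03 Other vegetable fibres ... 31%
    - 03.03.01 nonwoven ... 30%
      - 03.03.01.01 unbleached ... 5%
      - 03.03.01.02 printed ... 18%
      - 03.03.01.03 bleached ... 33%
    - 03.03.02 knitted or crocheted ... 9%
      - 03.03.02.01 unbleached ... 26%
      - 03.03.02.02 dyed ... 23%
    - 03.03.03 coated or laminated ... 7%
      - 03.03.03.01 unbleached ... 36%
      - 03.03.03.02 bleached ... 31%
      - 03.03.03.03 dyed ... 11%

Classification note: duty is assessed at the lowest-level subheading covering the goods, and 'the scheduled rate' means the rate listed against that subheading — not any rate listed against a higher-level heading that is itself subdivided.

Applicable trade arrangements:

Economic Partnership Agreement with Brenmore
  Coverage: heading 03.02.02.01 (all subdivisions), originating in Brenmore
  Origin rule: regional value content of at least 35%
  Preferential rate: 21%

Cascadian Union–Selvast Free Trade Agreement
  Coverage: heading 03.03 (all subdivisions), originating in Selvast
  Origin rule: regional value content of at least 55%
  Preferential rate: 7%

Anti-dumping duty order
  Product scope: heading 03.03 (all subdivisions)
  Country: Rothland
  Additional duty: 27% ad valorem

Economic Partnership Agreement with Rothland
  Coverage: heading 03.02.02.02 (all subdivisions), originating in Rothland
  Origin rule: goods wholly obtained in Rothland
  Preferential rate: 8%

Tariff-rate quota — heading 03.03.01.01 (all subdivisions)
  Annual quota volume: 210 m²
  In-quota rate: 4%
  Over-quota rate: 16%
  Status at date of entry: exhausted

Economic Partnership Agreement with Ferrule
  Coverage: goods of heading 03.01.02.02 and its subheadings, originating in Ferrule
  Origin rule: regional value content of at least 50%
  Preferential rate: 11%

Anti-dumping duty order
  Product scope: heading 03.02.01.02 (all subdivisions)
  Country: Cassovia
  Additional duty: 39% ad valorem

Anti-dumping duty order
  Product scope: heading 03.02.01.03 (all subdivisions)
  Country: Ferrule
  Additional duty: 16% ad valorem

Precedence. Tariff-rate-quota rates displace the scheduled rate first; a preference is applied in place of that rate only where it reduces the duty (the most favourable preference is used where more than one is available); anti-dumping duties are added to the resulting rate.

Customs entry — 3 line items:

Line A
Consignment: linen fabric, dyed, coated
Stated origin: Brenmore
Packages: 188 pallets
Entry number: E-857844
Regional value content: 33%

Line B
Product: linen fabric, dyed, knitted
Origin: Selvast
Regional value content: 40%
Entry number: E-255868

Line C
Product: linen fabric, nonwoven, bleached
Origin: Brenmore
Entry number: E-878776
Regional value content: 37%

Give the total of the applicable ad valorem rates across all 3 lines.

Line A: linen → 03.03; coated → 03.03.03; dyed → 03.03.03.03. Scheduled 11%. Brenmore agreement on 03.02.02.01: 03.03.03.03 not covered. → 11%.
Line B: linen → 03.03; knitted → 03.03.02; dyed → 03.03.02.02. Scheduled 23%. Selvast agreement on 03.03: RVC < 55%. → 23%.
Line C: linen → 03.03; nonwoven → 03.03.01; bleached → 03.03.01.03. Scheduled 33%. Brenmore agreement on 03.02.02.01: 03.03.01.03 not covered. → 33%.
Sum: 11% + 23% + 33% = 67%.

67%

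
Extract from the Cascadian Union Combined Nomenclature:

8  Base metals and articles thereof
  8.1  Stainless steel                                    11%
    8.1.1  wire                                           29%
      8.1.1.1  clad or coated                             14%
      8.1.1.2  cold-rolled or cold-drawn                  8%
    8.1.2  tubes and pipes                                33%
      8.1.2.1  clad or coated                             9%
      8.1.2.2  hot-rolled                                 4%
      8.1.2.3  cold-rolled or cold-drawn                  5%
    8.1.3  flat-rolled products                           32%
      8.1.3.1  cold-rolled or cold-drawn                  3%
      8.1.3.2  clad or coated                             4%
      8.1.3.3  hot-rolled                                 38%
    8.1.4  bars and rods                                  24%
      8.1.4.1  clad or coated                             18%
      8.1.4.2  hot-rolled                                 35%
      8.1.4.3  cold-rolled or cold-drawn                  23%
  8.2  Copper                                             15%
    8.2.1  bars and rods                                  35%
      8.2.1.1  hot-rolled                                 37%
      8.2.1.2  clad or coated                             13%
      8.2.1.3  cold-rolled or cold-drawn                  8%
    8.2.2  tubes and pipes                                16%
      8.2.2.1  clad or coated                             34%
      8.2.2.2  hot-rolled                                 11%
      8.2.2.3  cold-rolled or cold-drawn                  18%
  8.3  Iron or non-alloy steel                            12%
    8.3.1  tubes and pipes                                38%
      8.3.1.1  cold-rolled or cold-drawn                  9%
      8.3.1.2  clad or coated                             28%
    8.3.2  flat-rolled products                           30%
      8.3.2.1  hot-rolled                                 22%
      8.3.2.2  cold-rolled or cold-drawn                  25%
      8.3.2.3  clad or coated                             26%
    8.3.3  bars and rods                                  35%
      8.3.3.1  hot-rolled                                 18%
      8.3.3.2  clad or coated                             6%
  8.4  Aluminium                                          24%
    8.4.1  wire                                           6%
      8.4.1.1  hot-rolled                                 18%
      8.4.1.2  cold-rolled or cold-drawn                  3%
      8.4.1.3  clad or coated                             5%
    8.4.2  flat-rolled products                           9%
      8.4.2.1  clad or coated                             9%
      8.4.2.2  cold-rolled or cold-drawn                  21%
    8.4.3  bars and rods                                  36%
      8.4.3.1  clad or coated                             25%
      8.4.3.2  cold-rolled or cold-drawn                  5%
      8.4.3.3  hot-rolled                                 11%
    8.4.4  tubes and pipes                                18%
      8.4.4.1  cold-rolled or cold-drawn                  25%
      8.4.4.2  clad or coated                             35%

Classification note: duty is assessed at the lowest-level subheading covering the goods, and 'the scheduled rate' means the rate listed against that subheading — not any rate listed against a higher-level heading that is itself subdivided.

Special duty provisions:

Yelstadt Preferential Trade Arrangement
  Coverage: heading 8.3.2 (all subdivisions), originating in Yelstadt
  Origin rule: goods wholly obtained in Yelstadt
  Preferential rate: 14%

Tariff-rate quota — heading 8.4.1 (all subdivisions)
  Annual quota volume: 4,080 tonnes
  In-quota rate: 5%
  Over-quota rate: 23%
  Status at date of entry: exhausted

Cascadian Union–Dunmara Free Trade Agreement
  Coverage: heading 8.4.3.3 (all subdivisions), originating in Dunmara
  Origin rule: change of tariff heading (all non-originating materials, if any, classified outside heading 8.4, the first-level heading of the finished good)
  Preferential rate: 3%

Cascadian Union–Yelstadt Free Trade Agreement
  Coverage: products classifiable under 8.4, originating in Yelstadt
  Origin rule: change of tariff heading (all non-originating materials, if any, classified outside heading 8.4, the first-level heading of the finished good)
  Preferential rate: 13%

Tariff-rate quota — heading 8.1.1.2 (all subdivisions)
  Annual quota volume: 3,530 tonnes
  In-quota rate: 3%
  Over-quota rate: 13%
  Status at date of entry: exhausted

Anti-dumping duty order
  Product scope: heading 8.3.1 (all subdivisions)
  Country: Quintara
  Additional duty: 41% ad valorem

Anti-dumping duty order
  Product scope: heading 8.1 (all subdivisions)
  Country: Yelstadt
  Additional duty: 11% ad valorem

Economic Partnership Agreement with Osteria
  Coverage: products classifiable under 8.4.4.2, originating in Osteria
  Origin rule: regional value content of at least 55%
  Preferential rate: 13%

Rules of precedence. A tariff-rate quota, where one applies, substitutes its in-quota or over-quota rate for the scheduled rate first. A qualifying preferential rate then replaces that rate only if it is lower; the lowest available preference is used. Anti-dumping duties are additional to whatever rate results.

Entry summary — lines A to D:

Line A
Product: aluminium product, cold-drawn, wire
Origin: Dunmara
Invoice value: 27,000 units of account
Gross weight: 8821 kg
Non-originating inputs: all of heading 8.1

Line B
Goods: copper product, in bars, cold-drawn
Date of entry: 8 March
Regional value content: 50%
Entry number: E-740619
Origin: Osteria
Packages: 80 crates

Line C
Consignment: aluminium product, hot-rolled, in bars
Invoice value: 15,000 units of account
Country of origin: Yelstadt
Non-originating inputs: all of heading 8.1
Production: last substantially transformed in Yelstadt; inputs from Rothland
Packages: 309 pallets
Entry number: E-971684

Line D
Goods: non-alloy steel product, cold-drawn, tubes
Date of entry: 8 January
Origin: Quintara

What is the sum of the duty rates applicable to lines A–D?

92%

Line A: aluminium → 8.4; wire → 8.4.1; cold-drawn → 8.4.1.2. Scheduled 3%. quota on 8.4.1 exhausted → over-quota 23%; Dunmara agreement on 8.4.3.3: 8.4.1.2 not covered. → 23%.
Line B: copper → 8.2; in bars → 8.2.1; cold-drawn → 8.2.1.3. Scheduled 8%. Osteria agreement on 8.4.4.2: 8.2.1.3 not covered. → 8%.
Line C: aluminium → 8.4; in bars → 8.4.3; hot-rolled → 8.4.3.3. Scheduled 11%. Yelstadt agreement on 8.3.2: 8.4.3.3 not covered; Yelstadt agreement on 8.4: CTH met → 13% available; preference 13% not lower than 11% → no reduction. → 11%.
Line D: non-alloy steel → 8.3; tubes → 8.3.1; cold-drawn → 8.3.1.1. Scheduled 9%. anti-dumping (Quintara, 8.3.1): +41%; total 9% + 41% = 50%. → 50%.
Sum: 23% + 8% + 11% + 50% = 92%.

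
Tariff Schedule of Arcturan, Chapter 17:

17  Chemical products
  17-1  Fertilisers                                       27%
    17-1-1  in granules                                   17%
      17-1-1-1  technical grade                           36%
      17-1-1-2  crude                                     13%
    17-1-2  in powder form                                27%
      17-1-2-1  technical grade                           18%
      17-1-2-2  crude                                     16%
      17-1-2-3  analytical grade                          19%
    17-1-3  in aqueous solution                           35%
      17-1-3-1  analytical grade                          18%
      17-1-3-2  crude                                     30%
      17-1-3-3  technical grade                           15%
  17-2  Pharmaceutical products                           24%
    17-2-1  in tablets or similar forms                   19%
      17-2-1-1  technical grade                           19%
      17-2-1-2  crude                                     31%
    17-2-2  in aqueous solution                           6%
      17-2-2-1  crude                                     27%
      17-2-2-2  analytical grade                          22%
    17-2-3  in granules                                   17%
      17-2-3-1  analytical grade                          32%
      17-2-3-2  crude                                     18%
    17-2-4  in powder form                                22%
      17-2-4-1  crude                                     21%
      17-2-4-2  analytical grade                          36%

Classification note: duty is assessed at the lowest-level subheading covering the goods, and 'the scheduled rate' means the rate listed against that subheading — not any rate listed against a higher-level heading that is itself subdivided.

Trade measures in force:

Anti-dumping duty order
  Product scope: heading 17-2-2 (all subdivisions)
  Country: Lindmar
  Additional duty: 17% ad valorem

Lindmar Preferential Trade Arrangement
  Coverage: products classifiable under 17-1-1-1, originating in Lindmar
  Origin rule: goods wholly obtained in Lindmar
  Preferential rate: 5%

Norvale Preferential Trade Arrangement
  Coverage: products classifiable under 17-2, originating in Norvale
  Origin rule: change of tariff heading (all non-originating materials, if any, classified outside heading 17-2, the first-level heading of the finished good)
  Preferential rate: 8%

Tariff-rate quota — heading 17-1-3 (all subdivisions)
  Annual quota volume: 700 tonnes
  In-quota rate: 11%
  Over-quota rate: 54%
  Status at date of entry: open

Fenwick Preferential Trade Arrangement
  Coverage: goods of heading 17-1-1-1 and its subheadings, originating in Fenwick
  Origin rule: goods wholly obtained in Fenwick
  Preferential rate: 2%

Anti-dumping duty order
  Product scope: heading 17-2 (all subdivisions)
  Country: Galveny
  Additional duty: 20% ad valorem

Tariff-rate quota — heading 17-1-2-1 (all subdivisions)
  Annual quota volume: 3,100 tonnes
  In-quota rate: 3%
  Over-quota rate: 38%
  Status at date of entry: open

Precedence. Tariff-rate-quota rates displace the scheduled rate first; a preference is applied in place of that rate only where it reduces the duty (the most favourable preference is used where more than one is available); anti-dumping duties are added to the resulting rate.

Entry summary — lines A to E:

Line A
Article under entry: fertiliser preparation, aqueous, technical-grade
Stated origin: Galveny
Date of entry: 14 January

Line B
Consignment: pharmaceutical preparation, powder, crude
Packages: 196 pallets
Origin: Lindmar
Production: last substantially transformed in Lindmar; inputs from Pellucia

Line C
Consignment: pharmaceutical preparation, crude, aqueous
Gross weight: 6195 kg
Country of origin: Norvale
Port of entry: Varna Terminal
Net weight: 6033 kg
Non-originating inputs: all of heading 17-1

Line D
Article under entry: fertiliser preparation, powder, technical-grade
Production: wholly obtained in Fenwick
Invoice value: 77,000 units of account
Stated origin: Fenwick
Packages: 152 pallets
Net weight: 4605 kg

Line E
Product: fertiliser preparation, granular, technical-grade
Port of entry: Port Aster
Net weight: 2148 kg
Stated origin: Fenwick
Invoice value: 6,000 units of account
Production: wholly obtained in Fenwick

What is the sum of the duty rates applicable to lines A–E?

Line A: fertiliser → 17-1; aqueous → 17-1-3; technical-grade → 17-1-3-3. Scheduled 15%. quota on 17-1-3 open → in-quota 11%. → 11%.
Line B: pharmaceutical → 17-2; powder → 17-2-4; crude → 17-2-4-1. Scheduled 21%. Lindmar agreement on 17-1-1-1: 17-2-4-1 not covered. → 21%.
Line C: pharmaceutical → 17-2; aqueous → 17-2-2; crude → 17-2-2-1. Scheduled 27%. Norvale agreement on 17-2: CTH met → 8% available; preferential 8%. → 8%.
Line D: fertiliser → 17-1; powder → 17-1-2; technical-grade → 17-1-2-1. Scheduled 18%. quota on 17-1-2-1 open → in-quota 3%; Fenwick agreement on 17-1-1-1: 17-1-2-1 not covered. → 3%.
Line E: fertiliser → 17-1; granular → 17-1-1; technical-grade → 17-1-1-1. Scheduled 36%. Fenwick agreement on 17-1-1-1: wholly obtained → 2% available; preferential 2%. → 2%.
Sum: 11% + 21% + 8% + 3% + 2% = 45%.

45%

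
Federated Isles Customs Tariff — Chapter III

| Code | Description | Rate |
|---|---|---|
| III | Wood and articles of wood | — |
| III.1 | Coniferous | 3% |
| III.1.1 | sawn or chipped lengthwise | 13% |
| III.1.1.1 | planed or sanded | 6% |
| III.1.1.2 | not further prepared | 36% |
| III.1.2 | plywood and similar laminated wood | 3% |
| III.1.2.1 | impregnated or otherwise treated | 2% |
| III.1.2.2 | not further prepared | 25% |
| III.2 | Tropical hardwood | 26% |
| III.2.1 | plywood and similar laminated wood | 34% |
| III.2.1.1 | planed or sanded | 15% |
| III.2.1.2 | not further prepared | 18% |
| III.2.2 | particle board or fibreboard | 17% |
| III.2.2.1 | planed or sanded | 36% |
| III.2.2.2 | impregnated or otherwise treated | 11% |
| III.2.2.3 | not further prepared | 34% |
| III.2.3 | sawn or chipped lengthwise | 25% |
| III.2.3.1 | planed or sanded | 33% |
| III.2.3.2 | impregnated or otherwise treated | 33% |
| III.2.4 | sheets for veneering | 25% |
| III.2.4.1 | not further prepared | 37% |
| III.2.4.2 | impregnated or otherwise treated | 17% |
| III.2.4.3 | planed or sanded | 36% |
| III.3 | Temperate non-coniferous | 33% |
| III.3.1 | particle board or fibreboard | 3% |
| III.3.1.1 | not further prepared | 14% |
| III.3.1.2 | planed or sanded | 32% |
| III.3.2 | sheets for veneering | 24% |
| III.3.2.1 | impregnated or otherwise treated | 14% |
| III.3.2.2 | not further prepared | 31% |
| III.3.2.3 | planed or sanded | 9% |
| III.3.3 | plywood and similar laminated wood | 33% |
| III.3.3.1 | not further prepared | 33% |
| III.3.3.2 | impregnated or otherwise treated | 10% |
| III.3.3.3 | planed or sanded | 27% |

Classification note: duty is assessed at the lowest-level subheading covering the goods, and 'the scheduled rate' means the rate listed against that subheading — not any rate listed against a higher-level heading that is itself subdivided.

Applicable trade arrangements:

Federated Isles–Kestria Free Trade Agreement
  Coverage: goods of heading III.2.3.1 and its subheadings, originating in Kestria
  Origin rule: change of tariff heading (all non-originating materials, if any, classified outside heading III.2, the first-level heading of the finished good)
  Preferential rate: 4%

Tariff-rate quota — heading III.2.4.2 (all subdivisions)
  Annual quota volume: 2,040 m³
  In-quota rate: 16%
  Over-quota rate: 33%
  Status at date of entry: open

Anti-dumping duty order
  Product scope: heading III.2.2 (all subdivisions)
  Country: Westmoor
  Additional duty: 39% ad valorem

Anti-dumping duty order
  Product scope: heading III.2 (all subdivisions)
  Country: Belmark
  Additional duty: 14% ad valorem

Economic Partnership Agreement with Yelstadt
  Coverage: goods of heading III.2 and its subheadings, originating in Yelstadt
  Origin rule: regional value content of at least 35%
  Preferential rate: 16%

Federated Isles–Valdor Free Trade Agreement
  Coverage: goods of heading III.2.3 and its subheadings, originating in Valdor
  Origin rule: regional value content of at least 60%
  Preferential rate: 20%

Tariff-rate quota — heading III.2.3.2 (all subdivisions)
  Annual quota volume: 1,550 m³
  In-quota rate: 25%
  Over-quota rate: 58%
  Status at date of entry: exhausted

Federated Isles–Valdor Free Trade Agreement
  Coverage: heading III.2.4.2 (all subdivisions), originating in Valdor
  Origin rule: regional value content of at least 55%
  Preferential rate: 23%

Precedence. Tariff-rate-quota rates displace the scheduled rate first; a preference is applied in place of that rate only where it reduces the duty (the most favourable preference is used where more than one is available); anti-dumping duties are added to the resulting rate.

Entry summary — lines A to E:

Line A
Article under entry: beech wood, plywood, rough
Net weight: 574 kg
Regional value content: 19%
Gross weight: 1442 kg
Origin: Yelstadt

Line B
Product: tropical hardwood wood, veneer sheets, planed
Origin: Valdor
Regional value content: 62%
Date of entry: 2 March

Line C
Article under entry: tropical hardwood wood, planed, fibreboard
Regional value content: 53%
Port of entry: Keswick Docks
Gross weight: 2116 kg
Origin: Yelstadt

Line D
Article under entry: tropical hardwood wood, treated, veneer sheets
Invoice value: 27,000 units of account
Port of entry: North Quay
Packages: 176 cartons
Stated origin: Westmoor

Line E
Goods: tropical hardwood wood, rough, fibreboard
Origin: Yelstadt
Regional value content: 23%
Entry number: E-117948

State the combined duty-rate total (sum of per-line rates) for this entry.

135%

Line A: beech → III.3; plywood → III.3.3; rough → III.3.3.1. Scheduled 33%. Yelstadt agreement on III.2: III.3.3.1 not covered. → 33%.
Line B: tropical hardwood → III.2; veneer sheets → III.2.4; planed → III.2.4.3. Scheduled 36%. Valdor agreement on III.2.3: III.2.4.3 not covered; Valdor agreement on III.2.4.2: III.2.4.3 not covered. → 36%.
Line C: tropical hardwood → III.2; fibreboard → III.2.2; planed → III.2.2.1. Scheduled 36%. Yelstadt agreement on III.2: RVC ≥ 35% → 16% available; preferential 16%. → 16%.
Line D: tropical hardwood → III.2; veneer sheets → III.2.4; treated → III.2.4.2. Scheduled 17%. quota on III.2.4.2 open → in-quota 16%. → 16%.
Line E: tropical hardwood → III.2; fibreboard → III.2.2; rough → III.2.2.3. Scheduled 34%. Yelstadt agreement on III.2: RVC < 35%. → 34%.
Sum: 33% + 36% + 16% + 16% + 34% = 135%.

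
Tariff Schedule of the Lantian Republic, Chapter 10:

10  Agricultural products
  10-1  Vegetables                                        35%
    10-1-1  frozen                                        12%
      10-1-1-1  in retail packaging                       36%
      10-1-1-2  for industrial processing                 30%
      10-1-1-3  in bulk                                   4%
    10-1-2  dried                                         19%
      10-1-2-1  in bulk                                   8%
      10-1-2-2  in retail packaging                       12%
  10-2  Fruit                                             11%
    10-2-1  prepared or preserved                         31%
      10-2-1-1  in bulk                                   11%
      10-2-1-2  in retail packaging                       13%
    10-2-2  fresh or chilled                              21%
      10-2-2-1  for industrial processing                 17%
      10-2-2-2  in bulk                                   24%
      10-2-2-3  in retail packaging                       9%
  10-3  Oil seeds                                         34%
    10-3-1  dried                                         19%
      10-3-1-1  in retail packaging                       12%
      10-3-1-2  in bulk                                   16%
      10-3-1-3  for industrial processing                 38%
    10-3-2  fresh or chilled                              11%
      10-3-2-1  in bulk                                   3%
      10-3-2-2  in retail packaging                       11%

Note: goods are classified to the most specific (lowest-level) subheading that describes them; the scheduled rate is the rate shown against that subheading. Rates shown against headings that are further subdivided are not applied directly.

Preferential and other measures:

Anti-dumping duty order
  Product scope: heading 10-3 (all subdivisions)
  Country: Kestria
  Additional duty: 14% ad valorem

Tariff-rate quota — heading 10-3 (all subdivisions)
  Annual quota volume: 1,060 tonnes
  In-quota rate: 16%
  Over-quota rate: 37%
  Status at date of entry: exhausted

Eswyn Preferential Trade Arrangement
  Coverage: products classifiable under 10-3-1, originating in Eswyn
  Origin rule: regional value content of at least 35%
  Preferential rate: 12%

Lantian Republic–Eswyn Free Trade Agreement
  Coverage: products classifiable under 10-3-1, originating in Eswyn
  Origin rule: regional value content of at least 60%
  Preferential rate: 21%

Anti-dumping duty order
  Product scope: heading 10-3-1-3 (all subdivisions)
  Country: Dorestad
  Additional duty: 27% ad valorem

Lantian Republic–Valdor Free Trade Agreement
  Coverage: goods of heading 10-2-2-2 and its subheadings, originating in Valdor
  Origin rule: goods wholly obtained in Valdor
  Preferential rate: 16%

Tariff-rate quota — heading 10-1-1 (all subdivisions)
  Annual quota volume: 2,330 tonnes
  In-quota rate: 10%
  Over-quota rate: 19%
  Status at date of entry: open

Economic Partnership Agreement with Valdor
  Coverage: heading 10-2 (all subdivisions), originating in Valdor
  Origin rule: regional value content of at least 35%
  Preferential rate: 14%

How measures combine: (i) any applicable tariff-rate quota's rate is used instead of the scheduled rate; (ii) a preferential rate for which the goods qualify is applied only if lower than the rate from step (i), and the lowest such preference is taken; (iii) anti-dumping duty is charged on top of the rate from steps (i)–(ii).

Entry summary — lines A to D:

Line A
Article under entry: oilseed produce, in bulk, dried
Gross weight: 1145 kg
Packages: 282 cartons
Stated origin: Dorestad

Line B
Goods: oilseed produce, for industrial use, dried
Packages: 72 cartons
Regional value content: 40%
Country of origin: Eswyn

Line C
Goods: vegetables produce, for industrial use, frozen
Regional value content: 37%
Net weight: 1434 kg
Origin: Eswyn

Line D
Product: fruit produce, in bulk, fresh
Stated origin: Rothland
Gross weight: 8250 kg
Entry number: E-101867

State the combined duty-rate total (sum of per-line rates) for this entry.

83%

Line A: oilseed → 10-3; dried → 10-3-1; in bulk → 10-3-1-2. Scheduled 16%. quota on 10-3 exhausted → over-quota 37%. → 37%.
Line B: oilseed → 10-3; dried → 10-3-1; for industrial use → 10-3-1-3. Scheduled 38%. quota on 10-3 exhausted → over-quota 37%; Eswyn agreement on 10-3-1: RVC ≥ 35% → 12% available; Eswyn agreement on 10-3-1: RVC < 60%; preferential 12%. → 12%.
Line C: vegetables → 10-1; frozen → 10-1-1; for industrial use → 10-1-1-2. Scheduled 30%. quota on 10-1-1 open → in-quota 10%; Eswyn agreement on 10-3-1: 10-1-1-2 not covered; Eswyn agreement on 10-3-1: 10-1-1-2 not covered. → 10%.
Line D: fruit → 10-2; fresh → 10-2-2; in bulk → 10-2-2-2. Scheduled 24%. No special measure applies. → 24%.
Sum: 37% + 12% + 10% + 24% = 83%.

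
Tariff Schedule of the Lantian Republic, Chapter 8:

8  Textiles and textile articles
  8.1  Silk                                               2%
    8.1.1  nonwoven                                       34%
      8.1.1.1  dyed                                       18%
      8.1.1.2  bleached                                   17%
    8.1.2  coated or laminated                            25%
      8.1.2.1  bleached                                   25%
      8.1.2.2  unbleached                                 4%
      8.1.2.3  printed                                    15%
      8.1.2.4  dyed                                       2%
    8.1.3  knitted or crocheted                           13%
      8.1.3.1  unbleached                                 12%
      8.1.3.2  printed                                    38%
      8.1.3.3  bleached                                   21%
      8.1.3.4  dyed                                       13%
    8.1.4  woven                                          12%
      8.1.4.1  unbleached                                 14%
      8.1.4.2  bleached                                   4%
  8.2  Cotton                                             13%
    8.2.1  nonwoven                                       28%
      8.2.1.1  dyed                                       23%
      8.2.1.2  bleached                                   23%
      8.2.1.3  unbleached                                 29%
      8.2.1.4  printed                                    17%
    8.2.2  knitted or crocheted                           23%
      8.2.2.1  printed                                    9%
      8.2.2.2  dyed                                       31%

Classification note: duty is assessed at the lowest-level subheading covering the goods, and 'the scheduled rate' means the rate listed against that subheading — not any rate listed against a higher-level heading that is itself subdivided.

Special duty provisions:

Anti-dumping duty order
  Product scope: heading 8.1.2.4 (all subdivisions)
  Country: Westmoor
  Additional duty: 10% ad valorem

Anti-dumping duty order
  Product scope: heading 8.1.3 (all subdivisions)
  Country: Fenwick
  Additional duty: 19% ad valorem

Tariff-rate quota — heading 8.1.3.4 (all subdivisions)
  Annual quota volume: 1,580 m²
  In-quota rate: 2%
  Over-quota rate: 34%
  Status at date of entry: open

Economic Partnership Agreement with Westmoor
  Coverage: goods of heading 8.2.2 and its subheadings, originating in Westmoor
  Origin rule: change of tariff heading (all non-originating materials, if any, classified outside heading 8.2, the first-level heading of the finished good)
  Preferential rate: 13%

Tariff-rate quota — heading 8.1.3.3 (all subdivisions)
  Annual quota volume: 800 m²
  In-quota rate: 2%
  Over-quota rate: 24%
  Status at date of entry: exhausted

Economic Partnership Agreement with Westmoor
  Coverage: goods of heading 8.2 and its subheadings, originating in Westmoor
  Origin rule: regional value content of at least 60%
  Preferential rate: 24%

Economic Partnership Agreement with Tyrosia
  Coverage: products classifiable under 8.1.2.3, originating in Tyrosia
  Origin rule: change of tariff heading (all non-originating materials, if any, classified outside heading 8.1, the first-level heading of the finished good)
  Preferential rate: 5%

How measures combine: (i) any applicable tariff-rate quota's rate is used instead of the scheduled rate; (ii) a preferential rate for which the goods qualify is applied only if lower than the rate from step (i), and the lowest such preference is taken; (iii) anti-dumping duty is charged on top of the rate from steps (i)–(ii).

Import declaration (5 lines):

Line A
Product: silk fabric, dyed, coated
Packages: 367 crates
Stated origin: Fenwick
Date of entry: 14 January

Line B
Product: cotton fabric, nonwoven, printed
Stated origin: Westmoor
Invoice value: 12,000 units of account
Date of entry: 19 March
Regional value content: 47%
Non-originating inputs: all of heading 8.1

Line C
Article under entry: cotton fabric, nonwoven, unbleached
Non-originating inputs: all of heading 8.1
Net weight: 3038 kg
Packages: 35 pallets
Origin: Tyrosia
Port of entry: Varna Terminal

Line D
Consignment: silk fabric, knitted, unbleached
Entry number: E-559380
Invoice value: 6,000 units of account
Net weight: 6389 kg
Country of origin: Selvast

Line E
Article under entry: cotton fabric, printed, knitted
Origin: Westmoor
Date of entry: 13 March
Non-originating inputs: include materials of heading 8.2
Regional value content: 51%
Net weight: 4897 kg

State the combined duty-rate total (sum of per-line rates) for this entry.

Line A: silk → 8.1; coated → 8.1.2; dyed → 8.1.2.4. Scheduled 2%. No special measure applies. → 2%.
Line B: cotton → 8.2; nonwoven → 8.2.1; printed → 8.2.1.4. Scheduled 17%. Westmoor agreement on 8.2.2: 8.2.1.4 not covered; Westmoor agreement on 8.2: RVC < 60%. → 17%.
Line C: cotton → 8.2; nonwoven → 8.2.1; unbleached → 8.2.1.3. Scheduled 29%. Tyrosia agreement on 8.1.2.3: 8.2.1.3 not covered. → 29%.
Line D: silk → 8.1; knitted → 8.1.3; unbleached → 8.1.3.1. Scheduled 12%. No special measure applies. → 12%.
Line E: cotton → 8.2; knitted → 8.2.2; printed → 8.2.2.1. Scheduled 9%. Westmoor agreement on 8.2.2: CTH not met; Westmoor agreement on 8.2: RVC < 60%. → 9%.
Sum: 2% + 17% + 29% + 12% + 9% = 69%.

69%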